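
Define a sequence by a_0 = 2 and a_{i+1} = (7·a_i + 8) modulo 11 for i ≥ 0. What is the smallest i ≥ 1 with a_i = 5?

4

Computing terms: a_0 = 2, a_1 = 0, a_2 = 8, a_3 = 9, a_4 = 5, a_5 = 10, a_6 = 1, a_7 = 4, a_8 = 3, a_9 = 7, a_{10} = 2.
Since a_{10} = a_0 = 2, the sequence is periodic with period 10.
The value 5 first appears (with i ≥ 1) at a_4.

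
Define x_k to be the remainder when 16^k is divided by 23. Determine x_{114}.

9

Computing terms: x_1 = 16, x_2 = 3, x_3 = 2, x_4 = 9, x_5 = 6, x_6 = 4, x_7 = 18, x_8 = 12, x_9 = 8, x_{10} = 13, x_{11} = 1, x_{12} = 16.
Since x_{12} = x_1 = 16, the sequence is periodic with period 11.
(114 - 1) mod 11 = 3, so x_{114} = x_4 = 9.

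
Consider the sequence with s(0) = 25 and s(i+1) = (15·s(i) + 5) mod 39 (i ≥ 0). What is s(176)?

5

Computing terms: s(0) = 25, s(1) = 29, s(2) = 11, s(3) = 14, s(4) = 20, s(5) = 32, s(6) = 17, s(7) = 26, s(8) = 5, s(9) = 2, s(10) = 35, s(11) = 23, s(12) = 38, s(13) = 29.
Since s(13) = s(1) = 29, the sequence is eventually periodic: after a pre-period of length 1 it cycles with period 12.
For i ≥ 1, s(i) depends only on (i - 1) mod 12. (176 - 1) mod 12 = 7, so s(176) = s(8) = 5.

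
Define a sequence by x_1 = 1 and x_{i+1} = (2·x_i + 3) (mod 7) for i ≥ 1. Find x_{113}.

We have x_1 = 1; x_2 = 5; x_3 = 6; x_4 = 1.
Since x_4 = x_1 = 1, the sequence is periodic with period 3.
(113 - 1) mod 3 = 1, so x_{113} = x_2 = 5.

5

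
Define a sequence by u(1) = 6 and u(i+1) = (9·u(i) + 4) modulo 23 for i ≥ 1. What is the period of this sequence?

Computing terms: u(1) = 6,  u(2) = 12,  u(3) = 20,  u(4) = 0,  u(5) = 4,  u(6) = 17,  u(7) = 19,  u(8) = 14,  u(9) = 15,  u(10) = 1,  u(11) = 13,  u(12) = 6.
Since u(12) = u(1) = 6, the sequence is periodic with period 11.

11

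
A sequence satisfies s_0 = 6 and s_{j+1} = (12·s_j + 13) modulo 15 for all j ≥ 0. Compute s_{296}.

1

s_0 = 6, s_1 = 10, s_2 = 13, s_3 = 4, s_4 = 1, s_5 = 10.
Since s_5 = s_1 = 10, the sequence is eventually periodic: after a pre-period of length 1 it cycles with period 4.
For j ≥ 1, s_j depends only on (j - 1) mod 4. (296 - 1) mod 4 = 3, so s_{296} = s_4 = 1.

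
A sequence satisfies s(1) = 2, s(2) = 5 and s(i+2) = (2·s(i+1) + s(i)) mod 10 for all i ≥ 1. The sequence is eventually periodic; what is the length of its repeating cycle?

12

Computing terms: s(1) = 2, s(2) = 5, s(3) = 2, s(4) = 9, s(5) = 0, s(6) = 9, s(7) = 8, s(8) = 5, s(9) = 8, s(10) = 1, s(11) = 0, s(12) = 1, s(13) = 2, s(14) = 5.
The sequence repeats with period 12.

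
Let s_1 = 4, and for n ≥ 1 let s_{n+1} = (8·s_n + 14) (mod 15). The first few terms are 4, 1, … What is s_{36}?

Listing terms: s_1 = 4,  s_2 = 1,  s_3 = 7,  s_4 = 10,  s_5 = 4.
The sequence repeats with period 4.
So s_{36} = s_{1 + ((36-1) mod 4)} = s_4 = 10.

10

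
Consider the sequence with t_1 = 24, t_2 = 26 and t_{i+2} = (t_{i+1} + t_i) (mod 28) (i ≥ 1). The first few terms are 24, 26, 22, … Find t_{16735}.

8

t_1 = 24,  t_2 = 26,  t_3 = 22,  t_4 = 20,  t_5 = 14,  t_6 = 6,  t_7 = 20,  t_8 = 26,  t_9 = 18,  t_{10} = 16,  t_{11} = 6,  t_{12} = 22,  t_{13} = 0,  t_{14} = 22,  t_{15} = 22,  t_{16} = 16,  t_{17} = 10,  t_{18} = 26,  t_{19} = 8,  t_{20} = 6,  t_{21} = 14,  t_{22} = 20,  t_{23} = 6,  t_{24} = 26,  t_{25} = 4,  t_{26} = 2,  t_{27} = 6,  t_{28} = 8,  t_{29} = 14,  t_{30} = 22,  t_{31} = 8,  t_{32} = 2,  t_{33} = 10,  t_{34} = 12,  t_{35} = 22,  t_{36} = 6,  t_{37} = 0,  t_{38} = 6,  t_{39} = 6,  t_{40} = 12,  t_{41} = 18,  t_{42} = 2,  t_{43} = 20,  t_{44} = 22,  t_{45} = 14,  t_{46} = 8,  t_{47} = 22,  t_{48} = 2,  t_{49} = 24,  t_{50} = 26.
Since (t_{49}, t_{50}) = (t_1, t_2) = (24, 26) (two consecutive terms determine the rest), the sequence is periodic with period 48.
So t_{16735} = t_{1 + ((16735-1) mod 48)} = t_{31} = 8.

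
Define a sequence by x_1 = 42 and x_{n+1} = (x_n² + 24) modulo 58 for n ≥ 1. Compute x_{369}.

We have x_1 = 42,  x_2 = 48,  x_3 = 8,  x_4 = 30,  x_5 = 54,  x_6 = 40,  x_7 = 0,  x_8 = 24,  x_9 = 20,  x_{10} = 18,  x_{11} = 0.
Since x_{11} = x_7 = 0, the sequence is eventually periodic: after a pre-period of length 6 it cycles with period 4.
For n ≥ 7, x_n depends only on (n - 7) mod 4. (369 - 7) mod 4 = 2, so x_{369} = x_9 = 20.

20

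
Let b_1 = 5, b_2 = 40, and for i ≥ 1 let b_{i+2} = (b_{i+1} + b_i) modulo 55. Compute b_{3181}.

We have b_1 = 5; b_2 = 40; b_3 = 45; b_4 = 30; b_5 = 20; b_6 = 50; b_7 = 15; b_8 = 10; b_9 = 25; b_{10} = 35; b_{11} = 5; b_{12} = 40.
Since (b_{11}, b_{12}) = (b_1, b_2) = (5, 40) (two consecutive terms determine the rest), the sequence is periodic with period 10.
(3181 - 1) mod 10 = 0, so b_{3181} = b_1 = 5.

5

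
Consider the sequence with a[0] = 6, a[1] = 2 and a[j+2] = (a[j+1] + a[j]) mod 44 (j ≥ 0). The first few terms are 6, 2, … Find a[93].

10

We have a[0] = 6; a[1] = 2; a[2] = 8; a[3] = 10; a[4] = 18; a[5] = 28; a[6] = 2; a[7] = 30; a[8] = 32; a[9] = 18; a[10] = 6; a[11] = 24; a[12] = 30; a[13] = 10; a[14] = 40; a[15] = 6; a[16] = 2.
Since (a[15], a[16]) = (a[0], a[1]) = (6, 2) (two consecutive terms determine the rest), the sequence is periodic with period 15.
(93 - 0) mod 15 = 3, so a[93] = a[3] = 10.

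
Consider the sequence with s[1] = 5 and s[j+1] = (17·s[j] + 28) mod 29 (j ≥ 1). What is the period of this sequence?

4

We have s[1] = 5,  s[2] = 26,  s[3] = 6,  s[4] = 14,  s[5] = 5.
The sequence repeats with period 4.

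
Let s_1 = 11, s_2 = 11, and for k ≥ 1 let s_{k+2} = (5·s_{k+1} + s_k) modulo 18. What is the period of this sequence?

s_1 = 11, s_2 = 11, s_3 = 12, s_4 = 17, s_5 = 7, s_6 = 16, s_7 = 15, s_8 = 1, s_9 = 2, s_{10} = 11, s_{11} = 3, s_{12} = 8, s_{13} = 7, s_{14} = 7, s_{15} = 6, s_{16} = 1, s_{17} = 11, s_{18} = 2, s_{19} = 3, s_{20} = 17, s_{21} = 16, s_{22} = 7, s_{23} = 15, s_{24} = 10, s_{25} = 11, s_{26} = 11.
Since (s_{25}, s_{26}) = (s_1, s_2) = (11, 11) (two consecutive terms determine the rest), the sequence is periodic with period 24.

24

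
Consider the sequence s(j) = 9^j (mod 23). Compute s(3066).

We have s(1) = 9,  s(2) = 12,  s(3) = 16,  s(4) = 6,  s(5) = 8,  s(6) = 3,  s(7) = 4,  s(8) = 13,  s(9) = 2,  s(10) = 18,  s(11) = 1,  s(12) = 9.
The sequence repeats with period 11.
(3066 - 1) mod 11 = 7, so s(3066) = s(8) = 13.

13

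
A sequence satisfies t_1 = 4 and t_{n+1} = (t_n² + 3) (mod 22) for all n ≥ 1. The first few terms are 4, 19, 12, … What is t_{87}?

Computing terms: t_1 = 4, t_2 = 19, t_3 = 12, t_4 = 15, t_5 = 8, t_6 = 1, t_7 = 4.
The sequence repeats with period 6.
(87 - 1) mod 6 = 2, so t_{87} = t_3 = 12.

12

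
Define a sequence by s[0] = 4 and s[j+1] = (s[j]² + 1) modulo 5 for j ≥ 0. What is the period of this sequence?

3

Listing terms: s[0] = 4,  s[1] = 2,  s[2] = 0,  s[3] = 1,  s[4] = 2.
Since s[4] = s[1] = 2, the sequence is eventually periodic: after a pre-period of length 1 it cycles with period 3.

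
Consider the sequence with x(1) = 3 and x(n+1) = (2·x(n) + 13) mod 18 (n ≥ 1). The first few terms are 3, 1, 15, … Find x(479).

9

We have x(1) = 3; x(2) = 1; x(3) = 15; x(4) = 7; x(5) = 9; x(6) = 13; x(7) = 3.
The sequence repeats with period 6.
So x(479) = x(1 + ((479-1) mod 6)) = x(5) = 9.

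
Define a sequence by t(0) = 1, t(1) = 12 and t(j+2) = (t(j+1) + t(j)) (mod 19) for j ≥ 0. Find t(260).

18

We have t(0) = 1, t(1) = 12, t(2) = 13, t(3) = 6, t(4) = 0, t(5) = 6, t(6) = 6, t(7) = 12, t(8) = 18, t(9) = 11, t(10) = 10, t(11) = 2, t(12) = 12, t(13) = 14, t(14) = 7, t(15) = 2, t(16) = 9, t(17) = 11, t(18) = 1, t(19) = 12.
The sequence repeats with period 18.
So t(260) = t(0 + ((260-0) mod 18)) = t(8) = 18.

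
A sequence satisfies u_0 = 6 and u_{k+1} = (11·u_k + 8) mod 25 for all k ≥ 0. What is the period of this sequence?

Computing terms: u_0 = 6,  u_1 = 24,  u_2 = 22,  u_3 = 0,  u_4 = 8,  u_5 = 21,  u_6 = 14,  u_7 = 12,  u_8 = 15,  u_9 = 23,  u_{10} = 11,  u_{11} = 4,  u_{12} = 2,  u_{13} = 5,  u_{14} = 13,  u_{15} = 1,  u_{16} = 19,  u_{17} = 17,  u_{18} = 20,  u_{19} = 3,  u_{20} = 16,  u_{21} = 9,  u_{22} = 7,  u_{23} = 10,  u_{24} = 18,  u_{25} = 6.
Since u_{25} = u_0 = 6, the sequence is periodic with period 25.

25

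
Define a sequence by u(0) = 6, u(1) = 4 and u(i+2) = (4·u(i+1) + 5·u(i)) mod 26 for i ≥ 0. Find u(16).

6

Listing terms: u(0) = 6; u(1) = 4; u(2) = 20; u(3) = 22; u(4) = 6; u(5) = 4.
Since (u(4), u(5)) = (u(0), u(1)) = (6, 4) (two consecutive terms determine the rest), the sequence is periodic with period 4.
(16 - 0) mod 4 = 0, so u(16) = u(0) = 6.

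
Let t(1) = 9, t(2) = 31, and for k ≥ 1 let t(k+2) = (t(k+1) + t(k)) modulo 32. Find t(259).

t(1) = 9; t(2) = 31; t(3) = 8; t(4) = 7; t(5) = 15; t(6) = 22; t(7) = 5; t(8) = 27; t(9) = 0; t(10) = 27; t(11) = 27; t(12) = 22; t(13) = 17; t(14) = 7; t(15) = 24; t(16) = 31; t(17) = 23; t(18) = 22; t(19) = 13; t(20) = 3; t(21) = 16; t(22) = 19; t(23) = 3; t(24) = 22; t(25) = 25; t(26) = 15; t(27) = 8; t(28) = 23; t(29) = 31; t(30) = 22; t(31) = 21; t(32) = 11; t(33) = 0; t(34) = 11; t(35) = 11; t(36) = 22; t(37) = 1; t(38) = 23; t(39) = 24; t(40) = 15; t(41) = 7; t(42) = 22; t(43) = 29; t(44) = 19; t(45) = 16; t(46) = 3; t(47) = 19; t(48) = 22; t(49) = 9; t(50) = 31.
The sequence repeats with period 48.
(259 - 1) mod 48 = 18, so t(259) = t(19) = 13.

13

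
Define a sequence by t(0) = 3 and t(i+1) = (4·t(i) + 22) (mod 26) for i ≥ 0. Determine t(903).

4

Listing terms: t(0) = 3,  t(1) = 8,  t(2) = 2,  t(3) = 4,  t(4) = 12,  t(5) = 18,  t(6) = 16,  t(7) = 8.
Since t(7) = t(1) = 8, the sequence is eventually periodic: after a pre-period of length 1 it cycles with period 6.
For i ≥ 1, t(i) depends only on (i - 1) mod 6. (903 - 1) mod 6 = 2, so t(903) = t(3) = 4.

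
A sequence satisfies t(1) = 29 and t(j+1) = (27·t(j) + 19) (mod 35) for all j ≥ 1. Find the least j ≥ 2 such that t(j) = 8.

3

Computing terms: t(1) = 29; t(2) = 32; t(3) = 8; t(4) = 25; t(5) = 29.
Since t(5) = t(1) = 29, the sequence is periodic with period 4.
The value 8 first appears (with j ≥ 2) at t(3).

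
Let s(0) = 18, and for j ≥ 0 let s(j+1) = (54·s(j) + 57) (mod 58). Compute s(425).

39

Computing terms: s(0) = 18; s(1) = 43; s(2) = 1; s(3) = 53; s(4) = 19; s(5) = 39; s(6) = 17; s(7) = 47; s(8) = 43.
Since s(8) = s(1) = 43, the sequence is eventually periodic: after a pre-period of length 1 it cycles with period 7.
For j ≥ 1, s(j) depends only on (j - 1) mod 7. (425 - 1) mod 7 = 4, so s(425) = s(5) = 39.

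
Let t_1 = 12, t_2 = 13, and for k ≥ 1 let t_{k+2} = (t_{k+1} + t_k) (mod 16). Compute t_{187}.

Listing terms: t_1 = 12; t_2 = 13; t_3 = 9; t_4 = 6; t_5 = 15; t_6 = 5; t_7 = 4; t_8 = 9; t_9 = 13; t_{10} = 6; t_{11} = 3; t_{12} = 9; t_{13} = 12; t_{14} = 5; t_{15} = 1; t_{16} = 6; t_{17} = 7; t_{18} = 13; t_{19} = 4; t_{20} = 1; t_{21} = 5; t_{22} = 6; t_{23} = 11; t_{24} = 1; t_{25} = 12; t_{26} = 13.
Since (t_{25}, t_{26}) = (t_1, t_2) = (12, 13) (two consecutive terms determine the rest), the sequence is periodic with period 24.
So t_{187} = t_{1 + ((187-1) mod 24)} = t_{19} = 4.

4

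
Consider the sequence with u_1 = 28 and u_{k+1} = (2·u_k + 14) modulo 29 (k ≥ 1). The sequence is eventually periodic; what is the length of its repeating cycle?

We have u_1 = 28, u_2 = 12, u_3 = 9, u_4 = 3, u_5 = 20, u_6 = 25, u_7 = 6, u_8 = 26, u_9 = 8, u_{10} = 1, u_{11} = 16, u_{12} = 17, u_{13} = 19, u_{14} = 23, u_{15} = 2, u_{16} = 18, u_{17} = 21, u_{18} = 27, u_{19} = 10, u_{20} = 5, u_{21} = 24, u_{22} = 4, u_{23} = 22, u_{24} = 0, u_{25} = 14, u_{26} = 13, u_{27} = 11, u_{28} = 7, u_{29} = 28.
The sequence repeats with period 28.

28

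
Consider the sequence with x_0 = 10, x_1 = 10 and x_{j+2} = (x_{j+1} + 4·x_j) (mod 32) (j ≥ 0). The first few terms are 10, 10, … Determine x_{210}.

18

Listing terms: x_0 = 10,  x_1 = 10,  x_2 = 18,  x_3 = 26,  x_4 = 2,  x_5 = 10,  x_6 = 18.
Since (x_5, x_6) = (x_1, x_2) = (10, 18) (two consecutive terms determine the rest), the sequence is eventually periodic: after a pre-period of length 1 it cycles with period 4.
For j ≥ 1, x_j depends only on (j - 1) mod 4. (210 - 1) mod 4 = 1, so x_{210} = x_2 = 18.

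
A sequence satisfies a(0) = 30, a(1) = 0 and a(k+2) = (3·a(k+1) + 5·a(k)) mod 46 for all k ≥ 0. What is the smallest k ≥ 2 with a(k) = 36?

3

Computing terms: a(0) = 30, a(1) = 0, a(2) = 12, a(3) = 36, a(4) = 30, a(5) = 40, a(6) = 40, a(7) = 44, a(8) = 10, a(9) = 20, a(10) = 18, a(11) = 16, a(12) = 0, a(13) = 34, a(14) = 10, a(15) = 16, a(16) = 6, a(17) = 6, a(18) = 2, a(19) = 36, a(20) = 26, a(21) = 28, a(22) = 30, a(23) = 0.
Since (a(22), a(23)) = (a(0), a(1)) = (30, 0) (two consecutive terms determine the rest), the sequence is periodic with period 22.
The value 36 first appears (with k ≥ 2) at a(3).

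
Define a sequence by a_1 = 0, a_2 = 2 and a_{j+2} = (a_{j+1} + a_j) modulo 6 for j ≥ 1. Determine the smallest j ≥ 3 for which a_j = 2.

We have a_1 = 0,  a_2 = 2,  a_3 = 2,  a_4 = 4,  a_5 = 0,  a_6 = 4,  a_7 = 4,  a_8 = 2,  a_9 = 0,  a_{10} = 2.
Since (a_9, a_{10}) = (a_1, a_2) = (0, 2) (two consecutive terms determine the rest), the sequence is periodic with period 8.
The value 2 first appears (with j ≥ 3) at a_3.

3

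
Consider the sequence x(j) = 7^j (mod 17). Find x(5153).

7

We have x(0) = 1, x(1) = 7, x(2) = 15, x(3) = 3, x(4) = 4, x(5) = 11, x(6) = 9, x(7) = 12, x(8) = 16, x(9) = 10, x(10) = 2, x(11) = 14, x(12) = 13, x(13) = 6, x(14) = 8, x(15) = 5, x(16) = 1.
The sequence repeats with period 16.
So x(5153) = x(0 + ((5153-0) mod 16)) = x(1) = 7.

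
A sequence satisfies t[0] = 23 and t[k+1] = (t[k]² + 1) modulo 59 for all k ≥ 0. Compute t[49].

29

We have t[0] = 23, t[1] = 58, t[2] = 2, t[3] = 5, t[4] = 26, t[5] = 28, t[6] = 18, t[7] = 30, t[8] = 16, t[9] = 21, t[10] = 29, t[11] = 16.
Since t[11] = t[8] = 16, the sequence is eventually periodic: after a pre-period of length 8 it cycles with period 3.
For k ≥ 8, t[k] depends only on (k - 8) mod 3. (49 - 8) mod 3 = 2, so t[49] = t[10] = 29.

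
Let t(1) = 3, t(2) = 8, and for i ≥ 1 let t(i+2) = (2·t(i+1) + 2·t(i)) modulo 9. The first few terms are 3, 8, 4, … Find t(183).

4

Computing terms: t(1) = 3; t(2) = 8; t(3) = 4; t(4) = 6; t(5) = 2; t(6) = 7; t(7) = 0; t(8) = 5; t(9) = 1; t(10) = 3; t(11) = 8.
The sequence repeats with period 9.
(183 - 1) mod 9 = 2, so t(183) = t(3) = 4.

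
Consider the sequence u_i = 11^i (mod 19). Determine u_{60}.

Computing terms: u_1 = 11; u_2 = 7; u_3 = 1; u_4 = 11.
The sequence repeats with period 3.
So u_{60} = u_{1 + ((60-1) mod 3)} = u_3 = 1.

1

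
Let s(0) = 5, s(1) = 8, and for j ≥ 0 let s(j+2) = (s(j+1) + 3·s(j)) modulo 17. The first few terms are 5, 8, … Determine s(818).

6

Computing terms: s(0) = 5; s(1) = 8; s(2) = 6; s(3) = 13; s(4) = 14; s(5) = 2; s(6) = 10; s(7) = 16; s(8) = 12; s(9) = 9; s(10) = 11; s(11) = 4; s(12) = 3; s(13) = 15; s(14) = 7; s(15) = 1; s(16) = 5; s(17) = 8.
The sequence repeats with period 16.
(818 - 0) mod 16 = 2, so s(818) = s(2) = 6.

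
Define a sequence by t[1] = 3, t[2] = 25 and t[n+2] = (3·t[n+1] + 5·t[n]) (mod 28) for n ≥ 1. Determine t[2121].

6

Listing terms: t[1] = 3, t[2] = 25, t[3] = 6, t[4] = 3, t[5] = 11, t[6] = 20, t[7] = 3, t[8] = 25.
Since (t[7], t[8]) = (t[1], t[2]) = (3, 25) (two consecutive terms determine the rest), the sequence is periodic with period 6.
(2121 - 1) mod 6 = 2, so t[2121] = t[3] = 6.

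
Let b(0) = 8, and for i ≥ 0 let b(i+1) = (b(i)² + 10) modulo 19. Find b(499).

Computing terms: b(0) = 8,  b(1) = 17,  b(2) = 14,  b(3) = 16,  b(4) = 0,  b(5) = 10,  b(6) = 15,  b(7) = 7,  b(8) = 2,  b(9) = 14.
Since b(9) = b(2) = 14, the sequence is eventually periodic: after a pre-period of length 2 it cycles with period 7.
For i ≥ 2, b(i) depends only on (i - 2) mod 7. (499 - 2) mod 7 = 0, so b(499) = b(2) = 14.

14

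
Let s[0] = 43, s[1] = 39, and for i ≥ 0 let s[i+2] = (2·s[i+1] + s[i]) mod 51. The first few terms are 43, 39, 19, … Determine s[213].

15

Computing terms: s[0] = 43,  s[1] = 39,  s[2] = 19,  s[3] = 26,  s[4] = 20,  s[5] = 15,  s[6] = 50,  s[7] = 13,  s[8] = 25,  s[9] = 12,  s[10] = 49,  s[11] = 8,  s[12] = 14,  s[13] = 36,  s[14] = 35,  s[15] = 4,  s[16] = 43,  s[17] = 39.
Since (s[16], s[17]) = (s[0], s[1]) = (43, 39) (two consecutive terms determine the rest), the sequence is periodic with period 16.
So s[213] = s[0 + ((213-0) mod 16)] = s[5] = 15.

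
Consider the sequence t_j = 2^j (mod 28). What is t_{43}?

16

t_1 = 2, t_2 = 4, t_3 = 8, t_4 = 16, t_5 = 4.
Since t_5 = t_2 = 4, the sequence is eventually periodic: after a pre-period of length 1 it cycles with period 3.
For j ≥ 2, t_j depends only on (j - 2) mod 3. (43 - 2) mod 3 = 2, so t_{43} = t_4 = 16.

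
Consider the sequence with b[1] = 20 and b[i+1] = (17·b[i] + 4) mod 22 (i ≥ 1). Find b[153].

0

b[1] = 20, b[2] = 14, b[3] = 0, b[4] = 4, b[5] = 6, b[6] = 18, b[7] = 2, b[8] = 16, b[9] = 12, b[10] = 10, b[11] = 20.
The sequence repeats with period 10.
So b[153] = b[1 + ((153-1) mod 10)] = b[3] = 0.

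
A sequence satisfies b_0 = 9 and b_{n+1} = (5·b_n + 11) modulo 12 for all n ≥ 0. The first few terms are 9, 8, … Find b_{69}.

8

Computing terms: b_0 = 9; b_1 = 8; b_2 = 3; b_3 = 2; b_4 = 9.
Since b_4 = b_0 = 9, the sequence is periodic with period 4.
So b_{69} = b_{0 + ((69-0) mod 4)} = b_1 = 8.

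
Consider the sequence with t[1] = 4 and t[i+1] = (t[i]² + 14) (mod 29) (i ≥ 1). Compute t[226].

27

Listing terms: t[1] = 4, t[2] = 1, t[3] = 15, t[4] = 7, t[5] = 5, t[6] = 10, t[7] = 27, t[8] = 18, t[9] = 19, t[10] = 27.
Since t[10] = t[7] = 27, the sequence is eventually periodic: after a pre-period of length 6 it cycles with period 3.
For i ≥ 7, t[i] depends only on (i - 7) mod 3. (226 - 7) mod 3 = 0, so t[226] = t[7] = 27.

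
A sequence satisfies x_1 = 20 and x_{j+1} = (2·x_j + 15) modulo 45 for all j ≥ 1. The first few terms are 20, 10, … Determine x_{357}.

35

x_1 = 20; x_2 = 10; x_3 = 35; x_4 = 40; x_5 = 5; x_6 = 25; x_7 = 20.
The sequence repeats with period 6.
(357 - 1) mod 6 = 2, so x_{357} = x_3 = 35.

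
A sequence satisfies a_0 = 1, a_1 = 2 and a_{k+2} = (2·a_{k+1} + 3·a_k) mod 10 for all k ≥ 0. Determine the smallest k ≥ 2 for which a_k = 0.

3

Listing terms: a_0 = 1; a_1 = 2; a_2 = 7; a_3 = 0; a_4 = 1; a_5 = 2.
The sequence repeats with period 4.
The value 0 first appears (with k ≥ 2) at a_3.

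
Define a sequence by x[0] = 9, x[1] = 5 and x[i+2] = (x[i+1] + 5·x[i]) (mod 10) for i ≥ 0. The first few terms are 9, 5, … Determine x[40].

Listing terms: x[0] = 9; x[1] = 5; x[2] = 0; x[3] = 5; x[4] = 5; x[5] = 0.
Since (x[4], x[5]) = (x[1], x[2]) = (5, 0) (two consecutive terms determine the rest), the sequence is eventually periodic: after a pre-period of length 1 it cycles with period 3.
For i ≥ 1, x[i] depends only on (i - 1) mod 3. (40 - 1) mod 3 = 0, so x[40] = x[1] = 5.

5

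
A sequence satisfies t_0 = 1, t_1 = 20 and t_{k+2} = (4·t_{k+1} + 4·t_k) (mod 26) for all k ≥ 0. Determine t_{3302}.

18

t_0 = 1,  t_1 = 20,  t_2 = 6,  t_3 = 0,  t_4 = 24,  t_5 = 18,  t_6 = 12,  t_7 = 16,  t_8 = 8,  t_9 = 18,  t_{10} = 0,  t_{11} = 20,  t_{12} = 2,  t_{13} = 10,  t_{14} = 22,  t_{15} = 24,  t_{16} = 2,  t_{17} = 0,  t_{18} = 8,  t_{19} = 6,  t_{20} = 4,  t_{21} = 14,  t_{22} = 20,  t_{23} = 6.
Since (t_{22}, t_{23}) = (t_1, t_2) = (20, 6) (two consecutive terms determine the rest), the sequence is eventually periodic: after a pre-period of length 1 it cycles with period 21.
For k ≥ 1, t_k depends only on (k - 1) mod 21. (3302 - 1) mod 21 = 4, so t_{3302} = t_5 = 18.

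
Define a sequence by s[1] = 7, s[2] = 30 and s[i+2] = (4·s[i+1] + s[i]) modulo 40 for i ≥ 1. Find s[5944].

18

Computing terms: s[1] = 7; s[2] = 30; s[3] = 7; s[4] = 18; s[5] = 39; s[6] = 14; s[7] = 15; s[8] = 34; s[9] = 31; s[10] = 38; s[11] = 23; s[12] = 10; s[13] = 23; s[14] = 22; s[15] = 31; s[16] = 26; s[17] = 15; s[18] = 6; s[19] = 39; s[20] = 2; s[21] = 7; s[22] = 30.
Since (s[21], s[22]) = (s[1], s[2]) = (7, 30) (two consecutive terms determine the rest), the sequence is periodic with period 20.
So s[5944] = s[1 + ((5944-1) mod 20)] = s[4] = 18.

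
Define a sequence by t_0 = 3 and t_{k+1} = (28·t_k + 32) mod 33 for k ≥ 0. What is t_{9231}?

6

Listing terms: t_0 = 3, t_1 = 17, t_2 = 13, t_3 = 0, t_4 = 32, t_5 = 4, t_6 = 12, t_7 = 5, t_8 = 7, t_9 = 30, t_{10} = 14, t_{11} = 28, t_{12} = 24, t_{13} = 11, t_{14} = 10, t_{15} = 15, t_{16} = 23, t_{17} = 16, t_{18} = 18, t_{19} = 8, t_{20} = 25, t_{21} = 6, t_{22} = 2, t_{23} = 22, t_{24} = 21, t_{25} = 26, t_{26} = 1, t_{27} = 27, t_{28} = 29, t_{29} = 19, t_{30} = 3.
The sequence repeats with period 30.
(9231 - 0) mod 30 = 21, so t_{9231} = t_{21} = 6.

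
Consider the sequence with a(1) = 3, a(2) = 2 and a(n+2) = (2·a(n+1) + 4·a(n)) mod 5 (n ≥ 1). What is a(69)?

Listing terms: a(1) = 3; a(2) = 2; a(3) = 1; a(4) = 0; a(5) = 4; a(6) = 3; a(7) = 2.
The sequence repeats with period 5.
So a(69) = a(1 + ((69-1) mod 5)) = a(4) = 0.

0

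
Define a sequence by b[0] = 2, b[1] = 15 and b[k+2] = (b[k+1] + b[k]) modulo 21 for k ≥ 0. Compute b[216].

5

b[0] = 2,  b[1] = 15,  b[2] = 17,  b[3] = 11,  b[4] = 7,  b[5] = 18,  b[6] = 4,  b[7] = 1,  b[8] = 5,  b[9] = 6,  b[10] = 11,  b[11] = 17,  b[12] = 7,  b[13] = 3,  b[14] = 10,  b[15] = 13,  b[16] = 2,  b[17] = 15.
Since (b[16], b[17]) = (b[0], b[1]) = (2, 15) (two consecutive terms determine the rest), the sequence is periodic with period 16.
(216 - 0) mod 16 = 8, so b[216] = b[8] = 5.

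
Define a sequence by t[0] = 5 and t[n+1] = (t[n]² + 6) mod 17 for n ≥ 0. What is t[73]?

10

Computing terms: t[0] = 5; t[1] = 14; t[2] = 15; t[3] = 10; t[4] = 4; t[5] = 5.
The sequence repeats with period 5.
(73 - 0) mod 5 = 3, so t[73] = t[3] = 10.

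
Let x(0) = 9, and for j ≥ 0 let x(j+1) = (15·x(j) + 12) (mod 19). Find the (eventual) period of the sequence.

x(0) = 9,  x(1) = 14,  x(2) = 13,  x(3) = 17,  x(4) = 1,  x(5) = 8,  x(6) = 18,  x(7) = 16,  x(8) = 5,  x(9) = 11,  x(10) = 6,  x(11) = 7,  x(12) = 3,  x(13) = 0,  x(14) = 12,  x(15) = 2,  x(16) = 4,  x(17) = 15,  x(18) = 9.
Since x(18) = x(0) = 9, the sequence is periodic with period 18.

18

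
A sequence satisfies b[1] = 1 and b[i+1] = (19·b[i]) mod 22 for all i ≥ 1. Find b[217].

3

We have b[1] = 1, b[2] = 19, b[3] = 9, b[4] = 17, b[5] = 15, b[6] = 21, b[7] = 3, b[8] = 13, b[9] = 5, b[10] = 7, b[11] = 1.
Since b[11] = b[1] = 1, the sequence is periodic with period 10.
So b[217] = b[1 + ((217-1) mod 10)] = b[7] = 3.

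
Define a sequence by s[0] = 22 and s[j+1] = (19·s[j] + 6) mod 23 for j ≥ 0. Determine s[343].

s[0] = 22; s[1] = 10; s[2] = 12; s[3] = 4; s[4] = 13; s[5] = 0; s[6] = 6; s[7] = 5; s[8] = 9; s[9] = 16; s[10] = 11; s[11] = 8; s[12] = 20; s[13] = 18; s[14] = 3; s[15] = 17; s[16] = 7; s[17] = 1; s[18] = 2; s[19] = 21; s[20] = 14; s[21] = 19; s[22] = 22.
The sequence repeats with period 22.
So s[343] = s[0 + ((343-0) mod 22)] = s[13] = 18.

18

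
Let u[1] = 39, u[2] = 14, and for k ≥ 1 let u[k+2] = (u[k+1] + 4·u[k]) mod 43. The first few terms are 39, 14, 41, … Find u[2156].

19

u[1] = 39, u[2] = 14, u[3] = 41, u[4] = 11, u[5] = 3, u[6] = 4, u[7] = 16, u[8] = 32, u[9] = 10, u[10] = 9, u[11] = 6, u[12] = 42, u[13] = 23, u[14] = 19, u[15] = 25, u[16] = 15, u[17] = 29, u[18] = 3, u[19] = 33, u[20] = 2, u[21] = 5, u[22] = 13, u[23] = 33, u[24] = 42, u[25] = 2, u[26] = 41, u[27] = 6, u[28] = 41, u[29] = 22, u[30] = 14, u[31] = 16, u[32] = 29, u[33] = 7, u[34] = 37, u[35] = 22, u[36] = 41, u[37] = 0, u[38] = 35, u[39] = 35, u[40] = 3, u[41] = 14, u[42] = 26, u[43] = 39, u[44] = 14.
The sequence repeats with period 42.
So u[2156] = u[1 + ((2156-1) mod 42)] = u[14] = 19.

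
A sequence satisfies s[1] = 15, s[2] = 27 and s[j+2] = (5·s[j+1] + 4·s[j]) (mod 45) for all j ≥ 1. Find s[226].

We have s[1] = 15; s[2] = 27; s[3] = 15; s[4] = 3; s[5] = 30; s[6] = 27; s[7] = 30; s[8] = 33; s[9] = 15; s[10] = 27.
The sequence repeats with period 8.
So s[226] = s[1 + ((226-1) mod 8)] = s[2] = 27.

27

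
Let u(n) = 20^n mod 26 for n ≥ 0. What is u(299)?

u(0) = 1; u(1) = 20; u(2) = 10; u(3) = 18; u(4) = 22; u(5) = 24; u(6) = 12; u(7) = 6; u(8) = 16; u(9) = 8; u(10) = 4; u(11) = 2; u(12) = 14; u(13) = 20.
Since u(13) = u(1) = 20, the sequence is eventually periodic: after a pre-period of length 1 it cycles with period 12.
For n ≥ 1, u(n) depends only on (n - 1) mod 12. (299 - 1) mod 12 = 10, so u(299) = u(11) = 2.

2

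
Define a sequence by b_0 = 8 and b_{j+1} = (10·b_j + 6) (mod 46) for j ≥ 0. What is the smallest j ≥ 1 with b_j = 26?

5

Computing terms: b_0 = 8; b_1 = 40; b_2 = 38; b_3 = 18; b_4 = 2; b_5 = 26; b_6 = 36; b_7 = 44; b_8 = 32; b_9 = 4; b_{10} = 0; b_{11} = 6; b_{12} = 20; b_{13} = 22; b_{14} = 42; b_{15} = 12; b_{16} = 34; b_{17} = 24; b_{18} = 16; b_{19} = 28; b_{20} = 10; b_{21} = 14; b_{22} = 8.
The sequence repeats with period 22.
The value 26 first appears (with j ≥ 1) at b_5.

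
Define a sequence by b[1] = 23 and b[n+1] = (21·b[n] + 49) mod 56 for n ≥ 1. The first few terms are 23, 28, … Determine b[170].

b[1] = 23,  b[2] = 28,  b[3] = 21,  b[4] = 42,  b[5] = 35,  b[6] = 0,  b[7] = 49,  b[8] = 14,  b[9] = 7,  b[10] = 28.
Since b[10] = b[2] = 28, the sequence is eventually periodic: after a pre-period of length 1 it cycles with period 8.
For n ≥ 2, b[n] depends only on (n - 2) mod 8. (170 - 2) mod 8 = 0, so b[170] = b[2] = 28.

28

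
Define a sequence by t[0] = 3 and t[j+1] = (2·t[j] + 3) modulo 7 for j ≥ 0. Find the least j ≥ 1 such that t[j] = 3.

3

Listing terms: t[0] = 3,  t[1] = 2,  t[2] = 0,  t[3] = 3.
Since t[3] = t[0] = 3, the sequence is periodic with period 3.
The value 3 next appears (with j ≥ 1) at t[3].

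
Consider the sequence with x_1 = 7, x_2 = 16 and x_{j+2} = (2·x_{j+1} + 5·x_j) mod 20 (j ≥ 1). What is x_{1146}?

16

x_1 = 7; x_2 = 16; x_3 = 7; x_4 = 14; x_5 = 3; x_6 = 16; x_7 = 7.
Since (x_6, x_7) = (x_2, x_3) = (16, 7) (two consecutive terms determine the rest), the sequence is eventually periodic: after a pre-period of length 1 it cycles with period 4.
For j ≥ 2, x_j depends only on (j - 2) mod 4. (1146 - 2) mod 4 = 0, so x_{1146} = x_2 = 16.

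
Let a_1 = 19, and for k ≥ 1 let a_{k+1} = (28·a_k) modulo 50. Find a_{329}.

34

Computing terms: a_1 = 19,  a_2 = 32,  a_3 = 46,  a_4 = 38,  a_5 = 14,  a_6 = 42,  a_7 = 26,  a_8 = 28,  a_9 = 34,  a_{10} = 2,  a_{11} = 6,  a_{12} = 18,  a_{13} = 4,  a_{14} = 12,  a_{15} = 36,  a_{16} = 8,  a_{17} = 24,  a_{18} = 22,  a_{19} = 16,  a_{20} = 48,  a_{21} = 44,  a_{22} = 32.
Since a_{22} = a_2 = 32, the sequence is eventually periodic: after a pre-period of length 1 it cycles with period 20.
For k ≥ 2, a_k depends only on (k - 2) mod 20. (329 - 2) mod 20 = 7, so a_{329} = a_9 = 34.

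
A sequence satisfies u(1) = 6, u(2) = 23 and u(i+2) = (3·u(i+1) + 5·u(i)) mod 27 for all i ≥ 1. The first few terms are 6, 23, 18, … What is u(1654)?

We have u(1) = 6, u(2) = 23, u(3) = 18, u(4) = 7, u(5) = 3, u(6) = 17, u(7) = 12, u(8) = 13, u(9) = 18, u(10) = 11, u(11) = 15, u(12) = 19, u(13) = 24, u(14) = 5, u(15) = 0, u(16) = 25, u(17) = 21, u(18) = 26, u(19) = 21, u(20) = 4, u(21) = 9, u(22) = 20, u(23) = 24, u(24) = 10, u(25) = 15, u(26) = 14, u(27) = 9, u(28) = 16, u(29) = 12, u(30) = 8, u(31) = 3, u(32) = 22, u(33) = 0, u(34) = 2, u(35) = 6, u(36) = 1, u(37) = 6, u(38) = 23.
The sequence repeats with period 36.
(1654 - 1) mod 36 = 33, so u(1654) = u(34) = 2.

2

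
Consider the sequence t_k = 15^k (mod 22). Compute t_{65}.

1

We have t_0 = 1, t_1 = 15, t_2 = 5, t_3 = 9, t_4 = 3, t_5 = 1.
The sequence repeats with period 5.
So t_{65} = t_{0 + ((65-0) mod 5)} = t_0 = 1.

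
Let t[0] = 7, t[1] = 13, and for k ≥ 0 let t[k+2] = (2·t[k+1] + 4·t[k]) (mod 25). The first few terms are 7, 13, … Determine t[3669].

t[0] = 7,  t[1] = 13,  t[2] = 4,  t[3] = 10,  t[4] = 11,  t[5] = 12,  t[6] = 18,  t[7] = 9,  t[8] = 15,  t[9] = 16,  t[10] = 17,  t[11] = 23,  t[12] = 14,  t[13] = 20,  t[14] = 21,  t[15] = 22,  t[16] = 3,  t[17] = 19,  t[18] = 0,  t[19] = 1,  t[20] = 2,  t[21] = 8,  t[22] = 24,  t[23] = 5,  t[24] = 6,  t[25] = 7,  t[26] = 13.
Since (t[25], t[26]) = (t[0], t[1]) = (7, 13) (two consecutive terms determine the rest), the sequence is periodic with period 25.
So t[3669] = t[0 + ((3669-0) mod 25)] = t[19] = 1.

1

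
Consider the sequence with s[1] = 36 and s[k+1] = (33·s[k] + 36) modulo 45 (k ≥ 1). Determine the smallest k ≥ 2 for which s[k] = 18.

3

Listing terms: s[1] = 36, s[2] = 9, s[3] = 18, s[4] = 0, s[5] = 36.
The sequence repeats with period 4.
The value 18 first appears (with k ≥ 2) at s[3].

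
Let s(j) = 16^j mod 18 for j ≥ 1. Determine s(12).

10

s(1) = 16,  s(2) = 4,  s(3) = 10,  s(4) = 16.
The sequence repeats with period 3.
So s(12) = s(1 + ((12-1) mod 3)) = s(3) = 10.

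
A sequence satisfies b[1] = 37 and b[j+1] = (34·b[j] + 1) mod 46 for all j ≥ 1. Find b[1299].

We have b[1] = 37; b[2] = 17; b[3] = 27; b[4] = 45; b[5] = 13; b[6] = 29; b[7] = 21; b[8] = 25; b[9] = 23; b[10] = 1; b[11] = 35; b[12] = 41; b[13] = 15; b[14] = 5; b[15] = 33; b[16] = 19; b[17] = 3; b[18] = 11; b[19] = 7; b[20] = 9; b[21] = 31; b[22] = 43; b[23] = 37.
Since b[23] = b[1] = 37, the sequence is periodic with period 22.
So b[1299] = b[1 + ((1299-1) mod 22)] = b[1] = 37.

37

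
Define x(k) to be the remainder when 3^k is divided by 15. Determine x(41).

Listing terms: x(0) = 1; x(1) = 3; x(2) = 9; x(3) = 12; x(4) = 6; x(5) = 3.
Since x(5) = x(1) = 3, the sequence is eventually periodic: after a pre-period of length 1 it cycles with period 4.
For k ≥ 1, x(k) depends only on (k - 1) mod 4. (41 - 1) mod 4 = 0, so x(41) = x(1) = 3.

3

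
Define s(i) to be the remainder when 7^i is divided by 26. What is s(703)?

19

We have s(0) = 1,  s(1) = 7,  s(2) = 23,  s(3) = 5,  s(4) = 9,  s(5) = 11,  s(6) = 25,  s(7) = 19,  s(8) = 3,  s(9) = 21,  s(10) = 17,  s(11) = 15,  s(12) = 1.
Since s(12) = s(0) = 1, the sequence is periodic with period 12.
So s(703) = s(0 + ((703-0) mod 12)) = s(7) = 19.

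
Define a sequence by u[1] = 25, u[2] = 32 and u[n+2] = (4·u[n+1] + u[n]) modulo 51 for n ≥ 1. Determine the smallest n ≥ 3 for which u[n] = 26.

Listing terms: u[1] = 25, u[2] = 32, u[3] = 0, u[4] = 32, u[5] = 26, u[6] = 34, u[7] = 9, u[8] = 19, u[9] = 34, u[10] = 2, u[11] = 42, u[12] = 17, u[13] = 8, u[14] = 49, u[15] = 0, u[16] = 49, u[17] = 43, u[18] = 17, u[19] = 9, u[20] = 2, u[21] = 17, u[22] = 19, u[23] = 42, u[24] = 34, u[25] = 25, u[26] = 32.
The sequence repeats with period 24.
The value 26 first appears (with n ≥ 3) at u[5].

5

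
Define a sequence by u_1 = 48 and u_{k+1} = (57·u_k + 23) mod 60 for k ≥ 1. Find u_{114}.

Listing terms: u_1 = 48, u_2 = 59, u_3 = 26, u_4 = 5, u_5 = 8, u_6 = 59.
Since u_6 = u_2 = 59, the sequence is eventually periodic: after a pre-period of length 1 it cycles with period 4.
For k ≥ 2, u_k depends only on (k - 2) mod 4. (114 - 2) mod 4 = 0, so u_{114} = u_2 = 59.

59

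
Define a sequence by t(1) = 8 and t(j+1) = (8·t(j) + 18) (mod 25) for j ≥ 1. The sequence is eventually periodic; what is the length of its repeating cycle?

20

Listing terms: t(1) = 8, t(2) = 7, t(3) = 24, t(4) = 10, t(5) = 23, t(6) = 2, t(7) = 9, t(8) = 15, t(9) = 13, t(10) = 22, t(11) = 19, t(12) = 20, t(13) = 3, t(14) = 17, t(15) = 4, t(16) = 0, t(17) = 18, t(18) = 12, t(19) = 14, t(20) = 5, t(21) = 8.
The sequence repeats with period 20.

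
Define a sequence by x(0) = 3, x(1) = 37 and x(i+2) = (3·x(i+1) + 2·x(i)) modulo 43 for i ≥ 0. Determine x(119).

3

x(0) = 3, x(1) = 37, x(2) = 31, x(3) = 38, x(4) = 4, x(5) = 2, x(6) = 14, x(7) = 3, x(8) = 37.
Since (x(7), x(8)) = (x(0), x(1)) = (3, 37) (two consecutive terms determine the rest), the sequence is periodic with period 7.
(119 - 0) mod 7 = 0, so x(119) = x(0) = 3.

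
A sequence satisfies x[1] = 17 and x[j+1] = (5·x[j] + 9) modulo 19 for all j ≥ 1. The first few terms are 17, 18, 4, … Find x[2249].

16

Computing terms: x[1] = 17,  x[2] = 18,  x[3] = 4,  x[4] = 10,  x[5] = 2,  x[6] = 0,  x[7] = 9,  x[8] = 16,  x[9] = 13,  x[10] = 17.
Since x[10] = x[1] = 17, the sequence is periodic with period 9.
So x[2249] = x[1 + ((2249-1) mod 9)] = x[8] = 16.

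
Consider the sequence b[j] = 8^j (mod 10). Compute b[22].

Listing terms: b[1] = 8; b[2] = 4; b[3] = 2; b[4] = 6; b[5] = 8.
The sequence repeats with period 4.
(22 - 1) mod 4 = 1, so b[22] = b[2] = 4.

4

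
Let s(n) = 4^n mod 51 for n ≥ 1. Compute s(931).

13

s(1) = 4, s(2) = 16, s(3) = 13, s(4) = 1, s(5) = 4.
The sequence repeats with period 4.
(931 - 1) mod 4 = 2, so s(931) = s(3) = 13.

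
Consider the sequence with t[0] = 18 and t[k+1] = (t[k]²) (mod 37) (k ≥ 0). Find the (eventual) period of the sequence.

We have t[0] = 18,  t[1] = 28,  t[2] = 7,  t[3] = 12,  t[4] = 33,  t[5] = 16,  t[6] = 34,  t[7] = 9,  t[8] = 7.
Since t[8] = t[2] = 7, the sequence is eventually periodic: after a pre-period of length 2 it cycles with period 6.

6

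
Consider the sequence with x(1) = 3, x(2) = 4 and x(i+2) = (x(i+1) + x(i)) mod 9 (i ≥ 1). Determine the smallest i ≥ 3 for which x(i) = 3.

Computing terms: x(1) = 3; x(2) = 4; x(3) = 7; x(4) = 2; x(5) = 0; x(6) = 2; x(7) = 2; x(8) = 4; x(9) = 6; x(10) = 1; x(11) = 7; x(12) = 8; x(13) = 6; x(14) = 5; x(15) = 2; x(16) = 7; x(17) = 0; x(18) = 7; x(19) = 7; x(20) = 5; x(21) = 3; x(22) = 8; x(23) = 2; x(24) = 1; x(25) = 3; x(26) = 4.
Since (x(25), x(26)) = (x(1), x(2)) = (3, 4) (two consecutive terms determine the rest), the sequence is periodic with period 24.
The value 3 first appears (with i ≥ 3) at x(21).

21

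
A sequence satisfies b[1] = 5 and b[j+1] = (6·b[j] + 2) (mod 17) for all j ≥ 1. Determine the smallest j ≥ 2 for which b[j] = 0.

6

Listing terms: b[1] = 5; b[2] = 15; b[3] = 7; b[4] = 10; b[5] = 11; b[6] = 0; b[7] = 2; b[8] = 14; b[9] = 1; b[10] = 8; b[11] = 16; b[12] = 13; b[13] = 12; b[14] = 6; b[15] = 4; b[16] = 9; b[17] = 5.
The sequence repeats with period 16.
The value 0 first appears (with j ≥ 2) at b[6].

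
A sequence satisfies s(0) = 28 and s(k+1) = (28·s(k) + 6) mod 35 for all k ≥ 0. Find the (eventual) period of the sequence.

s(0) = 28; s(1) = 20; s(2) = 6; s(3) = 34; s(4) = 13; s(5) = 20.
Since s(5) = s(1) = 20, the sequence is eventually periodic: after a pre-period of length 1 it cycles with period 4.

4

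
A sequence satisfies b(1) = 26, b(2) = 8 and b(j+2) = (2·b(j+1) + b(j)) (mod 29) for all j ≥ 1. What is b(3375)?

Computing terms: b(1) = 26; b(2) = 8; b(3) = 13; b(4) = 5; b(5) = 23; b(6) = 22; b(7) = 9; b(8) = 11; b(9) = 2; b(10) = 15; b(11) = 3; b(12) = 21; b(13) = 16; b(14) = 24; b(15) = 6; b(16) = 7; b(17) = 20; b(18) = 18; b(19) = 27; b(20) = 14; b(21) = 26; b(22) = 8.
The sequence repeats with period 20.
So b(3375) = b(1 + ((3375-1) mod 20)) = b(15) = 6.

6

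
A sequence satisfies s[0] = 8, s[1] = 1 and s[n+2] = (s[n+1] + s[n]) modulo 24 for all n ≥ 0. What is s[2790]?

0

Computing terms: s[0] = 8,  s[1] = 1,  s[2] = 9,  s[3] = 10,  s[4] = 19,  s[5] = 5,  s[6] = 0,  s[7] = 5,  s[8] = 5,  s[9] = 10,  s[10] = 15,  s[11] = 1,  s[12] = 16,  s[13] = 17,  s[14] = 9,  s[15] = 2,  s[16] = 11,  s[17] = 13,  s[18] = 0,  s[19] = 13,  s[20] = 13,  s[21] = 2,  s[22] = 15,  s[23] = 17,  s[24] = 8,  s[25] = 1.
Since (s[24], s[25]) = (s[0], s[1]) = (8, 1) (two consecutive terms determine the rest), the sequence is periodic with period 24.
So s[2790] = s[0 + ((2790-0) mod 24)] = s[6] = 0.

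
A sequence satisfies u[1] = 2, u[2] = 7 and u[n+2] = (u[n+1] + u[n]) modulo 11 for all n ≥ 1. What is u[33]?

Computing terms: u[1] = 2; u[2] = 7; u[3] = 9; u[4] = 5; u[5] = 3; u[6] = 8; u[7] = 0; u[8] = 8; u[9] = 8; u[10] = 5; u[11] = 2; u[12] = 7.
Since (u[11], u[12]) = (u[1], u[2]) = (2, 7) (two consecutive terms determine the rest), the sequence is periodic with period 10.
(33 - 1) mod 10 = 2, so u[33] = u[3] = 9.

9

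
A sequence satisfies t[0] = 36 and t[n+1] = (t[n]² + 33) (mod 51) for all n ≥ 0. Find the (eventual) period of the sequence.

4

t[0] = 36,  t[1] = 3,  t[2] = 42,  t[3] = 12,  t[4] = 24,  t[5] = 48,  t[6] = 42.
Since t[6] = t[2] = 42, the sequence is eventually periodic: after a pre-period of length 2 it cycles with period 4.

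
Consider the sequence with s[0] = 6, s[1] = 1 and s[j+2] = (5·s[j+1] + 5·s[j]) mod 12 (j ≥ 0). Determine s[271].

1

Listing terms: s[0] = 6,  s[1] = 1,  s[2] = 11,  s[3] = 0,  s[4] = 7,  s[5] = 11,  s[6] = 6,  s[7] = 1.
Since (s[6], s[7]) = (s[0], s[1]) = (6, 1) (two consecutive terms determine the rest), the sequence is periodic with period 6.
(271 - 0) mod 6 = 1, so s[271] = s[1] = 1.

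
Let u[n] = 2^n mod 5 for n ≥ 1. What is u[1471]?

3

We have u[1] = 2,  u[2] = 4,  u[3] = 3,  u[4] = 1,  u[5] = 2.
Since u[5] = u[1] = 2, the sequence is periodic with period 4.
So u[1471] = u[1 + ((1471-1) mod 4)] = u[3] = 3.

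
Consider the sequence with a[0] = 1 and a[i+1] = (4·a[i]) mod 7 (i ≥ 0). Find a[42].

Computing terms: a[0] = 1,  a[1] = 4,  a[2] = 2,  a[3] = 1.
Since a[3] = a[0] = 1, the sequence is periodic with period 3.
So a[42] = a[0 + ((42-0) mod 3)] = a[0] = 1.

1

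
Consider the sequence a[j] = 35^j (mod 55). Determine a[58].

We have a[1] = 35, a[2] = 15, a[3] = 30, a[4] = 5, a[5] = 10, a[6] = 20, a[7] = 40, a[8] = 25, a[9] = 50, a[10] = 45, a[11] = 35.
The sequence repeats with period 10.
So a[58] = a[1 + ((58-1) mod 10)] = a[8] = 25.

25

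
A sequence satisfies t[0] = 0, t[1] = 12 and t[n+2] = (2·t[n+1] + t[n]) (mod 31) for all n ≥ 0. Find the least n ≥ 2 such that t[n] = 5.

12

t[0] = 0; t[1] = 12; t[2] = 24; t[3] = 29; t[4] = 20; t[5] = 7; t[6] = 3; t[7] = 13; t[8] = 29; t[9] = 9; t[10] = 16; t[11] = 10; t[12] = 5; t[13] = 20; t[14] = 14; t[15] = 17; t[16] = 17; t[17] = 20; t[18] = 26; t[19] = 10; t[20] = 15; t[21] = 9; t[22] = 2; t[23] = 13; t[24] = 28; t[25] = 7; t[26] = 11; t[27] = 29; t[28] = 7; t[29] = 12; t[30] = 0; t[31] = 12.
The sequence repeats with period 30.
The value 5 first appears (with n ≥ 2) at t[12].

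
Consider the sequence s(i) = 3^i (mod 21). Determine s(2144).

We have s(1) = 3,  s(2) = 9,  s(3) = 6,  s(4) = 18,  s(5) = 12,  s(6) = 15,  s(7) = 3.
The sequence repeats with period 6.
(2144 - 1) mod 6 = 1, so s(2144) = s(2) = 9.

9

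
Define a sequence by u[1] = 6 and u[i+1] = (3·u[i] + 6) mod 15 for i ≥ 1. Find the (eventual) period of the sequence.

u[1] = 6, u[2] = 9, u[3] = 3, u[4] = 0, u[5] = 6.
Since u[5] = u[1] = 6, the sequence is periodic with period 4.

4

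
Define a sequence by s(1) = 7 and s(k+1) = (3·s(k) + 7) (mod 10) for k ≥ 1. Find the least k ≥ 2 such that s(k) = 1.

3

Computing terms: s(1) = 7,  s(2) = 8,  s(3) = 1,  s(4) = 0,  s(5) = 7.
The sequence repeats with period 4.
The value 1 first appears (with k ≥ 2) at s(3).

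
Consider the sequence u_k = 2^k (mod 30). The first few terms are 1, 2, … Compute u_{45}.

2

Listing terms: u_0 = 1; u_1 = 2; u_2 = 4; u_3 = 8; u_4 = 16; u_5 = 2.
Since u_5 = u_1 = 2, the sequence is eventually periodic: after a pre-period of length 1 it cycles with period 4.
For k ≥ 1, u_k depends only on (k - 1) mod 4. (45 - 1) mod 4 = 0, so u_{45} = u_1 = 2.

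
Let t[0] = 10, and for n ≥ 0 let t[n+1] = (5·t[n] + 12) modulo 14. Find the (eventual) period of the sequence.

Listing terms: t[0] = 10, t[1] = 6, t[2] = 0, t[3] = 12, t[4] = 2, t[5] = 8, t[6] = 10.
The sequence repeats with period 6.

6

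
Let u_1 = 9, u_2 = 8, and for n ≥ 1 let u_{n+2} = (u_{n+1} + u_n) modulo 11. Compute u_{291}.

9

Listing terms: u_1 = 9, u_2 = 8, u_3 = 6, u_4 = 3, u_5 = 9, u_6 = 1, u_7 = 10, u_8 = 0, u_9 = 10, u_{10} = 10, u_{11} = 9, u_{12} = 8.
The sequence repeats with period 10.
So u_{291} = u_{1 + ((291-1) mod 10)} = u_1 = 9.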